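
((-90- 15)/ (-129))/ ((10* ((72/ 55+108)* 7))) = 55/ 517032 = 0.00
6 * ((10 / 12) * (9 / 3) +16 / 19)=381 / 19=20.05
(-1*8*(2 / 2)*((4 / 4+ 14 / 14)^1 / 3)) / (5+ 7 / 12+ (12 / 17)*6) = -1088 / 2003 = -0.54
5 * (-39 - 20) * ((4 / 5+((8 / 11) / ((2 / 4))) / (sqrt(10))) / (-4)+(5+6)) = -3186+118 * sqrt(10) / 11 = -3152.08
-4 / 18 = -2 / 9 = -0.22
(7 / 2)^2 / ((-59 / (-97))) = 4753 / 236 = 20.14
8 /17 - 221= -3749 /17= -220.53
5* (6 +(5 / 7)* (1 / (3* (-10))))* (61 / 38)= 76555 / 1596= 47.97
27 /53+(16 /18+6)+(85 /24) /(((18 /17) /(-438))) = -5562473 /3816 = -1457.67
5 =5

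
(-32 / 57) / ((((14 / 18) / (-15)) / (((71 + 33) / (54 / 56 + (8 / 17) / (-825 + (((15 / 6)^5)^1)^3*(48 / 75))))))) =12414043654272000 / 10631025667813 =1167.72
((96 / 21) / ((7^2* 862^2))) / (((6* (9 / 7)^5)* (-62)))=-98 / 1020117119877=-0.00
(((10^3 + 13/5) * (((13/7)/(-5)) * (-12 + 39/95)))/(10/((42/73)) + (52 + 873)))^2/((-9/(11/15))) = -18876791643023457/11045587507812500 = -1.71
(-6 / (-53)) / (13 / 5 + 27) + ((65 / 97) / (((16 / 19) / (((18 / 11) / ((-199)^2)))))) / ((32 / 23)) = 81629512485 / 21212318102272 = 0.00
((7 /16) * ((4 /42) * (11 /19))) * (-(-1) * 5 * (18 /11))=15 /76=0.20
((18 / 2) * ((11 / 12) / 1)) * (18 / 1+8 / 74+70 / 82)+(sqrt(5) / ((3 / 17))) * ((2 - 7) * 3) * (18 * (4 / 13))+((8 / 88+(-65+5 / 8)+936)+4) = 137787961 / 133496 - 6120 * sqrt(5) / 13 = -20.52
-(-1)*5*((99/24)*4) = 82.50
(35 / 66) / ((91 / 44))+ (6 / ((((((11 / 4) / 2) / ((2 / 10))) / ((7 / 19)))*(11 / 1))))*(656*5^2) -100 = 34038010 / 89661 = 379.63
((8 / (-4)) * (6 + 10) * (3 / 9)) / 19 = -32 / 57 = -0.56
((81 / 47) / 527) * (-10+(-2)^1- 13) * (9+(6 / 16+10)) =-10125 / 6392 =-1.58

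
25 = 25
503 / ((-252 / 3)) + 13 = 589 / 84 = 7.01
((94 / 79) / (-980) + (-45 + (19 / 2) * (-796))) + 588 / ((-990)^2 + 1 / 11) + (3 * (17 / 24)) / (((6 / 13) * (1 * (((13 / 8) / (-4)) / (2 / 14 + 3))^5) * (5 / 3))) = -68815500326270409045231 / 817680820156939466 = -84159.37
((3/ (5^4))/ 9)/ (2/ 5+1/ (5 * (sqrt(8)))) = 16/ 11625 - 2 * sqrt(2)/ 11625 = 0.00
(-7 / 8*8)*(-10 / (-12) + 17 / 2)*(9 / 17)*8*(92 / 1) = -432768 / 17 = -25456.94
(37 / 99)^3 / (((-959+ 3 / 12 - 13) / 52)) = -0.00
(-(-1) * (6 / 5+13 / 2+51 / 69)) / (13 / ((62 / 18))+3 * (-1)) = 20057 / 1840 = 10.90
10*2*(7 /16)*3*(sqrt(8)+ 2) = 105 /2+ 105*sqrt(2) /2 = 126.75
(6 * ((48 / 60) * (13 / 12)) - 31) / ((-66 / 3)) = 1.17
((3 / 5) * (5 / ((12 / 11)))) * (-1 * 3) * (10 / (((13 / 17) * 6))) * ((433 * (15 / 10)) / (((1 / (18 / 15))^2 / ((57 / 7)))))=-124614369 / 910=-136938.87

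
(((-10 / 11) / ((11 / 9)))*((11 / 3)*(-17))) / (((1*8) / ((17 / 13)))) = 4335 / 572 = 7.58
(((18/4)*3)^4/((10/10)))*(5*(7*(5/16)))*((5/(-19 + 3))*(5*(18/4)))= -20925489375/8192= -2554381.03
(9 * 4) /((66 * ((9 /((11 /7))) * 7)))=2 /147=0.01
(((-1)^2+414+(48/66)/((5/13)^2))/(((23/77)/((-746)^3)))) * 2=-671181551690608/575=-1167272263809.75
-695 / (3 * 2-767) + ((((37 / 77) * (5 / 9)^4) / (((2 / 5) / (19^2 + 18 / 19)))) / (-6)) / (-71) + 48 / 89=858443794951913 / 553896501479244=1.55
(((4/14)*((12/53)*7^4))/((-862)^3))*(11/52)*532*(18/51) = -9032562/937777813583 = -0.00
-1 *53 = -53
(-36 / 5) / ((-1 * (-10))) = -18 / 25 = -0.72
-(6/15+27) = -137/5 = -27.40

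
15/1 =15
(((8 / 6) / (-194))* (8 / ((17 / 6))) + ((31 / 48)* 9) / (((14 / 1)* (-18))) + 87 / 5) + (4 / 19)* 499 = 25772763983 / 210544320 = 122.41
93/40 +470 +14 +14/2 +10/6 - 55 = 52799/120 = 439.99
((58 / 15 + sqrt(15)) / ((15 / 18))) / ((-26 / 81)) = -243 * sqrt(15) / 65- 4698 / 325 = -28.93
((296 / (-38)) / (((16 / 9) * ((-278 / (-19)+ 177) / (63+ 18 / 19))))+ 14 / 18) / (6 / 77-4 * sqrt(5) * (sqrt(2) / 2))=11930401 / 8947637016+ 918640877 * sqrt(10) / 26842911048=0.11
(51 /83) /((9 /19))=323 /249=1.30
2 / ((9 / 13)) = 26 / 9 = 2.89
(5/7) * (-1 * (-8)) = 40/7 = 5.71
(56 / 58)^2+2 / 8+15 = 54437 / 3364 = 16.18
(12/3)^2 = 16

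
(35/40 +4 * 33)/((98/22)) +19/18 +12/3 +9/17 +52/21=2272505/59976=37.89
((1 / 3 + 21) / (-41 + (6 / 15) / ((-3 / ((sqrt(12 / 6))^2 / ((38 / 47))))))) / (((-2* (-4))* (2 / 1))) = -0.03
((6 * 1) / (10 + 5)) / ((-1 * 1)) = -2 / 5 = -0.40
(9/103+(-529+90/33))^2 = 355416284224/1283689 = 276871.02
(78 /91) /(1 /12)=72 /7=10.29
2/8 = 1/4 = 0.25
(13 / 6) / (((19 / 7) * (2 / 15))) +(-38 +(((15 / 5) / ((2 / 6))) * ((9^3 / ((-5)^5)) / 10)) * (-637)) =120799941 / 1187500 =101.73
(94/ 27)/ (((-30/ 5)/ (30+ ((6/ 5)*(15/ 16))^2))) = -18.14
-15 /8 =-1.88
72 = 72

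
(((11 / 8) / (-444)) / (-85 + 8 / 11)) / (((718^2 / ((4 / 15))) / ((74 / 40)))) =121 / 3440813385600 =0.00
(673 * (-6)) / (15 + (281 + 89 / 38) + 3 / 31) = -1585588 / 117187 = -13.53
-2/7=-0.29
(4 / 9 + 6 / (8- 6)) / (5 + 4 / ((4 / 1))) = 31 / 54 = 0.57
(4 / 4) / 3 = 0.33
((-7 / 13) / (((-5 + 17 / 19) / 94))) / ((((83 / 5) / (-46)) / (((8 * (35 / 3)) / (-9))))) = 402564400 / 1136187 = 354.31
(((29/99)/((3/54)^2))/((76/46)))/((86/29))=174087/8987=19.37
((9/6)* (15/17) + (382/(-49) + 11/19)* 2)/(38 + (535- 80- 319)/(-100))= -10374925/28995064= -0.36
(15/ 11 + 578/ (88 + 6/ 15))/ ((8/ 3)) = 1695/ 572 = 2.96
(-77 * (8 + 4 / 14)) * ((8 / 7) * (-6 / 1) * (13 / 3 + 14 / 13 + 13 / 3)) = 3879040 / 91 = 42626.81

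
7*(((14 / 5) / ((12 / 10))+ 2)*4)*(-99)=-12012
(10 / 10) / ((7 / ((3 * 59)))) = 177 / 7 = 25.29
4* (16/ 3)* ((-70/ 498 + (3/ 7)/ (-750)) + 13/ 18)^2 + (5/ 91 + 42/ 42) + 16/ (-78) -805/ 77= -440097346175533/ 183279799828125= -2.40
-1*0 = 0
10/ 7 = 1.43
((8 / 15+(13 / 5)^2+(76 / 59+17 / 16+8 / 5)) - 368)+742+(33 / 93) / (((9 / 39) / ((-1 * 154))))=325814263 / 2194800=148.45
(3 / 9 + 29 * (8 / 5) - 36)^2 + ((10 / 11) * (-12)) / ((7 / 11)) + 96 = 194.06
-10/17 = -0.59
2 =2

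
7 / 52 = 0.13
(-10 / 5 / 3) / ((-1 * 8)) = 1 / 12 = 0.08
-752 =-752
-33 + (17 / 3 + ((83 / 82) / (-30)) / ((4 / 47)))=-272861 / 9840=-27.73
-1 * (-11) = 11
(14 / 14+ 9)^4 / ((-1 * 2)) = -5000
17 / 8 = 2.12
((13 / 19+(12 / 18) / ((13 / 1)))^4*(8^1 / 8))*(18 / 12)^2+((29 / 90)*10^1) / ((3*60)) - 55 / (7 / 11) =-1809741115165391 / 21104296119270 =-85.75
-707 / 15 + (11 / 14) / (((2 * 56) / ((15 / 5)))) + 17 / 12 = -1074761 / 23520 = -45.70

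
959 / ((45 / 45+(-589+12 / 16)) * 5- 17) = -3836 / 11813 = -0.32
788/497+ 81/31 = 64685/15407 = 4.20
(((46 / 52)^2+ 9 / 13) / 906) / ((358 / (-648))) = -26919 / 9135802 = -0.00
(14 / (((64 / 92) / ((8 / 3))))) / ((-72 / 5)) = -805 / 216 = -3.73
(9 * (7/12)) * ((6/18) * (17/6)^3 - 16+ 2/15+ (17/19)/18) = -3548699/82080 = -43.23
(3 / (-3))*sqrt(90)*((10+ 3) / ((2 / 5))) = -195*sqrt(10) / 2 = -308.32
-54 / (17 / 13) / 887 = -702 / 15079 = -0.05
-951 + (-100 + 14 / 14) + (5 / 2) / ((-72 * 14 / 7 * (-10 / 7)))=-604793 / 576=-1049.99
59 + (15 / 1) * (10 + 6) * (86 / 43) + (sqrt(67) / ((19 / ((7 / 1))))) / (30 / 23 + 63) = 161 * sqrt(67) / 28101 + 539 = 539.05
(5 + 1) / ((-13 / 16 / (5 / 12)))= -40 / 13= -3.08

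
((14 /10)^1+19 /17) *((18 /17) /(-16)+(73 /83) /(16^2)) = -2424941 /15351680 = -0.16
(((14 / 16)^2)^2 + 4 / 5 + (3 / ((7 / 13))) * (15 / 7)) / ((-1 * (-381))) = 4457287 / 127447040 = 0.03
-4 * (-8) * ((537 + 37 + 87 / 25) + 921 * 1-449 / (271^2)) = 88039536544 / 1836025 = 47951.16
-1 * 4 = -4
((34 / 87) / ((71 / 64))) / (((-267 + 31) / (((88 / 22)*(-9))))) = 6528 / 121481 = 0.05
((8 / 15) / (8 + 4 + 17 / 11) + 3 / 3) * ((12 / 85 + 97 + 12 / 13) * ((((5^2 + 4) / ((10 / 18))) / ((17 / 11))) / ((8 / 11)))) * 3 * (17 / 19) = 7949651525343 / 625651000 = 12706.21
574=574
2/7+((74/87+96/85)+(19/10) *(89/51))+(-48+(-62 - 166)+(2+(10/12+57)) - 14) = -3875219/17255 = -224.59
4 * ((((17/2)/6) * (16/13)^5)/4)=4456448/1113879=4.00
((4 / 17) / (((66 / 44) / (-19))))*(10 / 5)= -304 / 51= -5.96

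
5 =5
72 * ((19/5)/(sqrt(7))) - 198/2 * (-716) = 1368 * sqrt(7)/35 + 70884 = 70987.41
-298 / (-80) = 149 / 40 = 3.72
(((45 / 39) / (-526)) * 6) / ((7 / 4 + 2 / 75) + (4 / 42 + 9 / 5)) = -94500 / 26363909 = -0.00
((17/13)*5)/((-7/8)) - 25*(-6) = 12970/91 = 142.53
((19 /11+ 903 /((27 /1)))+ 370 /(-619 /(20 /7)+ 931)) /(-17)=-50479934 /24045021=-2.10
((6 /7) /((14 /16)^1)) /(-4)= -12 /49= -0.24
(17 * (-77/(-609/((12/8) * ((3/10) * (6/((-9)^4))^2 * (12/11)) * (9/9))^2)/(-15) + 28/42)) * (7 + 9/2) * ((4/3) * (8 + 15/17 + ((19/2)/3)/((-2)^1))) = 128561842630869452399/101356899904618875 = 1268.41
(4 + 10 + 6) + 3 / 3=21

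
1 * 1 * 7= 7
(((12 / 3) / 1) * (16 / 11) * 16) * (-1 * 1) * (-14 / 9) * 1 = 14336 / 99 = 144.81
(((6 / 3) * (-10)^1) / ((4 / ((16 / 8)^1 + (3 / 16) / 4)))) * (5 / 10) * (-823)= 539065 / 128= 4211.45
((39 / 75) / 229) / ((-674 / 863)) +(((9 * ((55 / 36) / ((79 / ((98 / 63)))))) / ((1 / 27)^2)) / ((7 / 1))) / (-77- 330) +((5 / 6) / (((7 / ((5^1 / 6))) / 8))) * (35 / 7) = 1384207896247 / 355283269425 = 3.90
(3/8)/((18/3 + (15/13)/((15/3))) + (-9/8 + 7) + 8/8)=39/1363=0.03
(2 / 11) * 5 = 10 / 11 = 0.91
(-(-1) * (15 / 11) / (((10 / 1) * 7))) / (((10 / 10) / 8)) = 12 / 77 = 0.16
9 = 9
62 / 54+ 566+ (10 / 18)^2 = 45964 / 81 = 567.46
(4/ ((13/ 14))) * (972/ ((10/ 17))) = 462672/ 65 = 7118.03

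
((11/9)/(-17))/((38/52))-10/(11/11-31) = 683/2907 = 0.23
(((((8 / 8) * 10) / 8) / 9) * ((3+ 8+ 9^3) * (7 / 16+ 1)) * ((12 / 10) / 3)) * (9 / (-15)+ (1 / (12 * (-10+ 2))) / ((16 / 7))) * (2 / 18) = -3951193 / 995328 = -3.97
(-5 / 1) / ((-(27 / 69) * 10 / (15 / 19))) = 1.01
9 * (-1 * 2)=-18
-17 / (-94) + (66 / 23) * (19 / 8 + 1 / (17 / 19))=10.20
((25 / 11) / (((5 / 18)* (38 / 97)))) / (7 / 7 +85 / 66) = 26190 / 2869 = 9.13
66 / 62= 33 / 31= 1.06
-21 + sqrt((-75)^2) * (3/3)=54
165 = 165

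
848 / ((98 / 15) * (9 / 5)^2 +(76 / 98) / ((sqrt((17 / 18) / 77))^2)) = 6307000 / 627687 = 10.05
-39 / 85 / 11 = -39 / 935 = -0.04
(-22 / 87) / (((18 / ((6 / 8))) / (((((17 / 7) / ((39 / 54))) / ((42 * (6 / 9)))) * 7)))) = -187 / 21112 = -0.01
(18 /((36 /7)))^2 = 49 /4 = 12.25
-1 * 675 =-675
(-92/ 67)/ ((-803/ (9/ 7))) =828/ 376607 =0.00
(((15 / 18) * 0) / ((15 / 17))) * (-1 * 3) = 0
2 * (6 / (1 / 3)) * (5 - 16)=-396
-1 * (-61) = 61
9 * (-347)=-3123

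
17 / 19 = 0.89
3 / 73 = 0.04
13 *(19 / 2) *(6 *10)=7410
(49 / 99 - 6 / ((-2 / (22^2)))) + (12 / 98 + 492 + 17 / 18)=6291947 / 3234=1945.56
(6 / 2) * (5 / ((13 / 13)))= 15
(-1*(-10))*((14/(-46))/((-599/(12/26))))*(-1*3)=-1260/179101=-0.01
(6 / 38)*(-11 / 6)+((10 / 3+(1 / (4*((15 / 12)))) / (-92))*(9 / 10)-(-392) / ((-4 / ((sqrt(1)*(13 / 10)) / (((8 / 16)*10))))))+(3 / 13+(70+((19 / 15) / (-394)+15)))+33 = 64098233711 / 671494200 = 95.46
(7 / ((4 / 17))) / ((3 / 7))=833 / 12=69.42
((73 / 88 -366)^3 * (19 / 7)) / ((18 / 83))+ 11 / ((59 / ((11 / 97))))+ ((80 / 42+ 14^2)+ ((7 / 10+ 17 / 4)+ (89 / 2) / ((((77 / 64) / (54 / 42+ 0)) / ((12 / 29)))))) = -303987856907778257525987 / 498779217699840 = -609463758.95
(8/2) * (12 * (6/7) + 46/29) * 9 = 86760/203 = 427.39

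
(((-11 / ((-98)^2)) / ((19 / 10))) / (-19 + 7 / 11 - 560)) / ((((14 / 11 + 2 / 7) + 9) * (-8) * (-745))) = 1331 / 80359676993568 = 0.00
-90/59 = -1.53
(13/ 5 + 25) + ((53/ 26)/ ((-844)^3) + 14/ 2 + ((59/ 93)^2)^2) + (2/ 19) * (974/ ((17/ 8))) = 156759425207175651731381/ 1888447904621385644160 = 83.01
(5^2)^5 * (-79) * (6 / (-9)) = 1542968750 / 3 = 514322916.67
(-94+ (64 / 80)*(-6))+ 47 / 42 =-97.68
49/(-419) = -49/419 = -0.12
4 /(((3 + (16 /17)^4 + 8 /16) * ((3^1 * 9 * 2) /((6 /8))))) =83521 /6441471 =0.01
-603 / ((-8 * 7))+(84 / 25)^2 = 772011 / 35000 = 22.06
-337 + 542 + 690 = 895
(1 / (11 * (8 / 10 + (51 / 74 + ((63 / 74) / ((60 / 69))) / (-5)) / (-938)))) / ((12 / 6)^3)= 867650 / 61042399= 0.01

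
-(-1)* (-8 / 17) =-8 / 17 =-0.47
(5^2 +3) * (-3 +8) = 140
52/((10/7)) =182/5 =36.40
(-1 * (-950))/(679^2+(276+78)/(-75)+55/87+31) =2066250/1002822709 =0.00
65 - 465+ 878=478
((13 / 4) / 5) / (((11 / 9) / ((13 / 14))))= 1521 / 3080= 0.49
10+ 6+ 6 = 22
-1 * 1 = -1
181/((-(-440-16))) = 181/456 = 0.40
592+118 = 710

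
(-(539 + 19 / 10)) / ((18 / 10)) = -601 / 2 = -300.50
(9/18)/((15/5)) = 1/6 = 0.17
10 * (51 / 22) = 255 / 11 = 23.18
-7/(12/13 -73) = 91/937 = 0.10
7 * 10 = 70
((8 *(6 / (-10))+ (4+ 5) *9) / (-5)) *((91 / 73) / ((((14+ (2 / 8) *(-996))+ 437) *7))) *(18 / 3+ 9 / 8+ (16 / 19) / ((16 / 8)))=-5681091 / 56034800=-0.10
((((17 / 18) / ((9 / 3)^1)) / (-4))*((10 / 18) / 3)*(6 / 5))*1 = -17 / 972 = -0.02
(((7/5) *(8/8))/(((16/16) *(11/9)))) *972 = 61236/55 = 1113.38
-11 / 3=-3.67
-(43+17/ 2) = -103/ 2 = -51.50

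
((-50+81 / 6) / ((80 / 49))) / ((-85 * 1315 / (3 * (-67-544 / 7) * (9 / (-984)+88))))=-44819083869 / 5865952000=-7.64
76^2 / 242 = 23.87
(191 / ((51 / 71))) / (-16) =-13561 / 816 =-16.62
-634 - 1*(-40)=-594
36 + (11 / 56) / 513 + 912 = 27234155 / 28728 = 948.00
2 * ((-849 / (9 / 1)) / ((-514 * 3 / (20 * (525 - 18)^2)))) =161655260 / 257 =629008.79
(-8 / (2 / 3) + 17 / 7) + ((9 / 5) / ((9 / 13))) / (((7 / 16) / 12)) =2161 / 35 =61.74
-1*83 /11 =-83 /11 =-7.55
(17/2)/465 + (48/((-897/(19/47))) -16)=-209152459/13069290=-16.00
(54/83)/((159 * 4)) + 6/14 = 26457/61586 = 0.43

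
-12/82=-6/41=-0.15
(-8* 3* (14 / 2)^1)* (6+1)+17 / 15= -17623 / 15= -1174.87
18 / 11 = 1.64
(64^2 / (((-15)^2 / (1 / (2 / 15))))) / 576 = 32 / 135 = 0.24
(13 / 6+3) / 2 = 2.58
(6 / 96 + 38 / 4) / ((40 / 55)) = 1683 / 128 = 13.15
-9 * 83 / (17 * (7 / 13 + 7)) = -9711 / 1666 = -5.83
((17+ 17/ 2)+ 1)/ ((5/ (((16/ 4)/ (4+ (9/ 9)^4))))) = 106/ 25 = 4.24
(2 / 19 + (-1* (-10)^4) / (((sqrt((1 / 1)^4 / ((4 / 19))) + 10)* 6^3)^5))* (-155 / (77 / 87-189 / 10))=12310133421875* sqrt(19) / 19258593054728265283245984 + 11835737863204962335354825 / 13068331001422751442202632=0.91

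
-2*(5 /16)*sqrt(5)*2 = -5*sqrt(5) /4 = -2.80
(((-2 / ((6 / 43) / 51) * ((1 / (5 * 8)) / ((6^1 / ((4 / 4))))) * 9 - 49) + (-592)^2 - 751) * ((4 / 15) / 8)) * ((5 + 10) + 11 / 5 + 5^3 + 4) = 20446747637 / 12000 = 1703895.64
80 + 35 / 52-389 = -16033 / 52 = -308.33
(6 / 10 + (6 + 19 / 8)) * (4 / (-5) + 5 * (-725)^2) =4717482939 / 200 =23587414.70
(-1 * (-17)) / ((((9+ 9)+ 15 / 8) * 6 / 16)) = 1088 / 477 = 2.28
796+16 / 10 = 3988 / 5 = 797.60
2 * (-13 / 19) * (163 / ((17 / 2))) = -8476 / 323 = -26.24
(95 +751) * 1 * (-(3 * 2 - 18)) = 10152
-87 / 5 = -17.40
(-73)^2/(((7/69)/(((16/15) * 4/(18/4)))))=15688576/315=49805.00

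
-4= -4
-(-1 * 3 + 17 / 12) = 19 / 12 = 1.58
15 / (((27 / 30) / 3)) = 50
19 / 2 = 9.50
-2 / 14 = -1 / 7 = -0.14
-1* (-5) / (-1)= -5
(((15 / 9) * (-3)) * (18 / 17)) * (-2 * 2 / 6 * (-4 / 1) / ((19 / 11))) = -2640 / 323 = -8.17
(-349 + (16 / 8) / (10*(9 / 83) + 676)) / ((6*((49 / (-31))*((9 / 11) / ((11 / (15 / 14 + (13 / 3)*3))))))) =35.16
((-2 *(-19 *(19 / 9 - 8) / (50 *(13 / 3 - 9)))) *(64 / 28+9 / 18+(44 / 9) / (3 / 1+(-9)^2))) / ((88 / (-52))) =-1.61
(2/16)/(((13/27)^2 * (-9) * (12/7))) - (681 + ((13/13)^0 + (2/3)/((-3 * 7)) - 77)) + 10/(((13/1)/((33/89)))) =-18336655339/30322656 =-604.72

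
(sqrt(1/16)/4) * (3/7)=3/112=0.03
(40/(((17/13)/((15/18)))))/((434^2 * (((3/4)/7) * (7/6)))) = 2600/2401539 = 0.00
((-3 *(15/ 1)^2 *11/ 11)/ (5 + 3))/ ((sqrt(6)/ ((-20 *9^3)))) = 820125 *sqrt(6)/ 4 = 502221.94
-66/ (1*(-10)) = 33/ 5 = 6.60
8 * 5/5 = 8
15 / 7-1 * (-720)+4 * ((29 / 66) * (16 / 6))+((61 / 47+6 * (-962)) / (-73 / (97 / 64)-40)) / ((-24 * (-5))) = 8104332461441 / 11141887680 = 727.38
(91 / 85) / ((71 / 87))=7917 / 6035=1.31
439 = 439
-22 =-22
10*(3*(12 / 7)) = 360 / 7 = 51.43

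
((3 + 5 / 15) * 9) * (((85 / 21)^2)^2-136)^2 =6631247649616810 / 12607619787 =525971.42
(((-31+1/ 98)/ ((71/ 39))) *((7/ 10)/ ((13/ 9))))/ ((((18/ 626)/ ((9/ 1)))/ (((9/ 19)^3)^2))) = -29.17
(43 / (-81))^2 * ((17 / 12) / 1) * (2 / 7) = 31433 / 275562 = 0.11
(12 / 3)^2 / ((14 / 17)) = 19.43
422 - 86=336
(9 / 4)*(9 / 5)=81 / 20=4.05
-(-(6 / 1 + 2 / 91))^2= -300304 / 8281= -36.26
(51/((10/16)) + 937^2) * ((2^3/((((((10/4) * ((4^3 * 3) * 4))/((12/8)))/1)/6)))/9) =4390253/1200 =3658.54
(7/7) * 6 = 6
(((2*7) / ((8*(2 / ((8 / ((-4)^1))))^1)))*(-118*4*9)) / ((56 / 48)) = 6372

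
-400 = -400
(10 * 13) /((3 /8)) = 1040 /3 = 346.67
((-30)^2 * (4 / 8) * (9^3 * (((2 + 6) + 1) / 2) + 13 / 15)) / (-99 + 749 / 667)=-984902205 / 65284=-15086.43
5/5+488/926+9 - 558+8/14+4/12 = -5314283/9723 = -546.57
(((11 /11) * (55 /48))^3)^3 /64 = 4605366583984375 /86566749478060032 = 0.05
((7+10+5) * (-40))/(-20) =44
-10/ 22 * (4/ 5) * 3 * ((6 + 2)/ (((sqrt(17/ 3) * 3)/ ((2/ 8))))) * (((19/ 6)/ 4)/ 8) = -19 * sqrt(51)/ 4488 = -0.03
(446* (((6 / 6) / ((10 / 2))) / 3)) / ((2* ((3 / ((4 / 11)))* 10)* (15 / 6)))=0.07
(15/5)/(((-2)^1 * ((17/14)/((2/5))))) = -42/85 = -0.49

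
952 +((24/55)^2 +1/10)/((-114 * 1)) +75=708320143/689700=1027.00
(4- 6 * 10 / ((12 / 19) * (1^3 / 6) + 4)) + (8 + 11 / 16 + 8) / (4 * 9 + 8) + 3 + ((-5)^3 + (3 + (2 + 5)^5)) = 152634895 / 9152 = 16677.76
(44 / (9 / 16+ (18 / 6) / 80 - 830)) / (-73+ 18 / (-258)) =430 / 592267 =0.00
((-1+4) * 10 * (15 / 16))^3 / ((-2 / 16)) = -11390625 / 64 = -177978.52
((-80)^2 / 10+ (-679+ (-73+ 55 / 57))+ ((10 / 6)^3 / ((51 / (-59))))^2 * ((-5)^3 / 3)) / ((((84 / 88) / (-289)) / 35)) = 15529616829760 / 1121931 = 13841864.45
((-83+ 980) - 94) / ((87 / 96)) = 25696 / 29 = 886.07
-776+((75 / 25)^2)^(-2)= -62855 / 81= -775.99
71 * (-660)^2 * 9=278348400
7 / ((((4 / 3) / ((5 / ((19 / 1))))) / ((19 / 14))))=15 / 8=1.88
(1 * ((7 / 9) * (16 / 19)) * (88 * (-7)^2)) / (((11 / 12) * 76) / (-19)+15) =241472 / 969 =249.20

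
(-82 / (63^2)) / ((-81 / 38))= 3116 / 321489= 0.01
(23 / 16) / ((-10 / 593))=-13639 / 160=-85.24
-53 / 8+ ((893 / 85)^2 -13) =5245267 / 57800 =90.75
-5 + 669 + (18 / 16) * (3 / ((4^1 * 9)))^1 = 21251 / 32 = 664.09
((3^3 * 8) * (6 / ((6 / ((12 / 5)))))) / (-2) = -259.20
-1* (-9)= 9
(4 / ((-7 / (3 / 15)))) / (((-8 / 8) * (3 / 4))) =16 / 105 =0.15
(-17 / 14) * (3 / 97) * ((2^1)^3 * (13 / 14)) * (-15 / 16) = 9945 / 38024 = 0.26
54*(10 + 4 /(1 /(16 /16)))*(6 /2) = 2268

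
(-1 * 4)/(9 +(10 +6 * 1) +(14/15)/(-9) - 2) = -540/3091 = -0.17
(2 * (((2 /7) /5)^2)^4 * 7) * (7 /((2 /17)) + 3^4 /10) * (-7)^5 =-173056 /95703125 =-0.00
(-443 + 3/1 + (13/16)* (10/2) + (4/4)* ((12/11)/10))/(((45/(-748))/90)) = 6519993/10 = 651999.30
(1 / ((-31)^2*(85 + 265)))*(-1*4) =-2 / 168175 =-0.00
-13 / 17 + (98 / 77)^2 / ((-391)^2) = -14145793 / 18498601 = -0.76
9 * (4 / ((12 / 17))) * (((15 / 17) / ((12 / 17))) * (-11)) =-2805 / 4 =-701.25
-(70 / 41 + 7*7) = -2079 / 41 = -50.71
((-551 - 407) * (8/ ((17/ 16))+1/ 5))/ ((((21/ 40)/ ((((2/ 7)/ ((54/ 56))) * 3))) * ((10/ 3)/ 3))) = -11283.47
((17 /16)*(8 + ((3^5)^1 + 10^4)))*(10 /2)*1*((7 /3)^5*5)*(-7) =-56950939675 /432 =-131830878.88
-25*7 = -175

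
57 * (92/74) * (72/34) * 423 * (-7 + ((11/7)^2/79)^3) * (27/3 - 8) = -444345.78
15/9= 5/3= 1.67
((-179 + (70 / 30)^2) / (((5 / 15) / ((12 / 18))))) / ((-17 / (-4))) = -12496 / 153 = -81.67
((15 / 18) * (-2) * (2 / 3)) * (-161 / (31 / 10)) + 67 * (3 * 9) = 1866.71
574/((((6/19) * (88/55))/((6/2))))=27265/8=3408.12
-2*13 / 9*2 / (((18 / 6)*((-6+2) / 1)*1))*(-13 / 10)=-169 / 270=-0.63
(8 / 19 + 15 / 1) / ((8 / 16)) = 586 / 19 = 30.84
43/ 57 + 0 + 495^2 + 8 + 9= 13967437/ 57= 245042.75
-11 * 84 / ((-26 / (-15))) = -533.08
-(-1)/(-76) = -1/76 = -0.01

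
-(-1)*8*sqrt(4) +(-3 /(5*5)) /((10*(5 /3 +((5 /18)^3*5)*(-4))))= 3607813 /225625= 15.99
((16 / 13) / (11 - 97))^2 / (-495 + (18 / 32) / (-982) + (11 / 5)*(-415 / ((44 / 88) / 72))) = -1005568 / 647918576967753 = -0.00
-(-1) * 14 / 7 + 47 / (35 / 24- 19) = -286 / 421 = -0.68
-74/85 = -0.87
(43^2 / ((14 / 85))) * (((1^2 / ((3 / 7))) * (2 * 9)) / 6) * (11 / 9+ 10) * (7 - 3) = 31747330 / 9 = 3527481.11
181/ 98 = 1.85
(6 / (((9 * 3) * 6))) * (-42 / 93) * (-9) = 14 / 93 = 0.15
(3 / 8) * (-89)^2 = 23763 / 8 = 2970.38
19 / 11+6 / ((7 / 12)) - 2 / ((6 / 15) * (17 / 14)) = 10335 / 1309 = 7.90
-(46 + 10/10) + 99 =52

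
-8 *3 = -24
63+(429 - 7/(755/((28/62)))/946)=5446717931/11070565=492.00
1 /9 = 0.11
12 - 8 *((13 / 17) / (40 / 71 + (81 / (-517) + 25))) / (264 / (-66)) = 95602799 / 7927134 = 12.06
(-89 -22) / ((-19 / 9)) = 999 / 19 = 52.58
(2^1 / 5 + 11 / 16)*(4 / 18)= 29 / 120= 0.24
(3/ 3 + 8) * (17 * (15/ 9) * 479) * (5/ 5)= 122145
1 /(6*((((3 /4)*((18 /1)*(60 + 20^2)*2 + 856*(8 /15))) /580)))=725 /95718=0.01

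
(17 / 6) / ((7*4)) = 17 / 168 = 0.10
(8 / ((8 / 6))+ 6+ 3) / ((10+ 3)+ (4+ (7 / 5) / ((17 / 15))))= 51 / 62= 0.82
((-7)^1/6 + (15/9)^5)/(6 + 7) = 5683/6318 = 0.90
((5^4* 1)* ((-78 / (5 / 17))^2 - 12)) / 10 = 4394940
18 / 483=6 / 161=0.04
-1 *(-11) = 11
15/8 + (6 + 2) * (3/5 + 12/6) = 22.68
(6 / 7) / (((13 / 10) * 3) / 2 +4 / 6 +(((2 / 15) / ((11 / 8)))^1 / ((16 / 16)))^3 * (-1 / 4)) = 107811000 / 329094353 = 0.33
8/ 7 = 1.14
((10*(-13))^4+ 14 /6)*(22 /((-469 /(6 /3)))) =-37700520308 /1407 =-26794968.24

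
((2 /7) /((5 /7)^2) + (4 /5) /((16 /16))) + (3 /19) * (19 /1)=109 /25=4.36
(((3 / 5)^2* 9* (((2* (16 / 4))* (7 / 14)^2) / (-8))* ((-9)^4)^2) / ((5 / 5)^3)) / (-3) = 1162261467 / 100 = 11622614.67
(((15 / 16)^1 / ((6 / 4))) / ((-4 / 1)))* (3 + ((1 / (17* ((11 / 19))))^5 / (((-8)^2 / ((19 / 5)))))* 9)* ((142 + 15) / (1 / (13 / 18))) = -149348839867365203 / 2809889460719616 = -53.15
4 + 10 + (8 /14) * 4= 114 /7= 16.29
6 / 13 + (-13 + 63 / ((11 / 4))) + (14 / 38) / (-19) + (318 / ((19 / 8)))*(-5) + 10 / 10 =-33974255 / 51623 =-658.12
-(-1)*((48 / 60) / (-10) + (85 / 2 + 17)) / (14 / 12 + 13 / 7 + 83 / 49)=436737 / 34675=12.60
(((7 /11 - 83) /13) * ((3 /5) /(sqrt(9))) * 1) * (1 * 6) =-7.60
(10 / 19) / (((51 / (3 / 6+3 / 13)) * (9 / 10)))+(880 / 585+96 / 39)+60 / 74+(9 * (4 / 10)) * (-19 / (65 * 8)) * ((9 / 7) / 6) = 1470286921 / 309090600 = 4.76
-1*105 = -105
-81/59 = -1.37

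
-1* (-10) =10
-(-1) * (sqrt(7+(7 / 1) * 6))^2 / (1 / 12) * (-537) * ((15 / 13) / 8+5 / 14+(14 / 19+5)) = -973058499 / 494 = -1969754.05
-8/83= -0.10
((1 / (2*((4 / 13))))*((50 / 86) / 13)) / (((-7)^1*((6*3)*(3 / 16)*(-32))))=25 / 260064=0.00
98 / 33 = 2.97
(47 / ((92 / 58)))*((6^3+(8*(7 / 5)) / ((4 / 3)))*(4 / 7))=3799.47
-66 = -66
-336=-336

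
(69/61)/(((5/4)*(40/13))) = 897/3050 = 0.29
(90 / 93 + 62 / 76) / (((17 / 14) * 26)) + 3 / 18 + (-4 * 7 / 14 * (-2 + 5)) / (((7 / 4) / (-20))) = 188053375 / 2733549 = 68.79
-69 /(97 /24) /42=-0.41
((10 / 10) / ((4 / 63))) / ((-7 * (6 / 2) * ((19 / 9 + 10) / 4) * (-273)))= 9 / 9919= 0.00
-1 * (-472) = 472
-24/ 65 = -0.37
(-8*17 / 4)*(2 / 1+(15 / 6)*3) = -323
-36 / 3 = -12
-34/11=-3.09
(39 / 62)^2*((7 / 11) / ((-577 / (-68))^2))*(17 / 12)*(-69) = -1203100353 / 3519392459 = -0.34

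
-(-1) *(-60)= -60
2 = 2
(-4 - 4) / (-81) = 8 / 81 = 0.10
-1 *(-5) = 5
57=57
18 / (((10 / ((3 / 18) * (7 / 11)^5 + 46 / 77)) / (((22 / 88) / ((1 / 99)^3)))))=1818956331 / 6776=268441.02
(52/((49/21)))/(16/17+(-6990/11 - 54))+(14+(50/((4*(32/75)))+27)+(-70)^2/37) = 202.70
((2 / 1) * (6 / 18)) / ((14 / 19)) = 19 / 21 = 0.90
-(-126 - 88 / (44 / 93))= 312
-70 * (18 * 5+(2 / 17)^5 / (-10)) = -8945098876 / 1419857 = -6300.00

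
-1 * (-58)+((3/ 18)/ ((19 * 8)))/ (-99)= 5236703/ 90288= 58.00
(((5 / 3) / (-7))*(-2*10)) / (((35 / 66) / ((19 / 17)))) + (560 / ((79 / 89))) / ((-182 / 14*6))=4998800 / 2566473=1.95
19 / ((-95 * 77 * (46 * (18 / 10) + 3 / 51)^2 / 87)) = -0.00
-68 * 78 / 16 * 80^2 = -2121600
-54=-54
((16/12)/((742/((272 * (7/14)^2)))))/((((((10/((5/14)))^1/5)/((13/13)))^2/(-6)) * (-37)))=425/672623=0.00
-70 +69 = -1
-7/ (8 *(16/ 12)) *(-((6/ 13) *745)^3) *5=1172254426875/ 8788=133392629.37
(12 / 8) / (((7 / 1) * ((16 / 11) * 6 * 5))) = 11 / 2240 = 0.00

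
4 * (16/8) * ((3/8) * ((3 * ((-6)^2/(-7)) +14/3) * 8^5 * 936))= -6931611648/7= -990230235.43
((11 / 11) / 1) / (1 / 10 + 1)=10 / 11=0.91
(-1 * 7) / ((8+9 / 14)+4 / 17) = -1666 / 2113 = -0.79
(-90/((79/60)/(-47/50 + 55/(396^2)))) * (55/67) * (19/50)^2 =120895651/15879000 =7.61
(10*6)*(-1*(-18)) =1080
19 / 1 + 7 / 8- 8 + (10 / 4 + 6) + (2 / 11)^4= 2386611 / 117128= 20.38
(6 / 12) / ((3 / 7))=1.17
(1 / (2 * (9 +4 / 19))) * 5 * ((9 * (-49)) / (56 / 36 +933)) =-10773 / 84110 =-0.13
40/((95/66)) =528/19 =27.79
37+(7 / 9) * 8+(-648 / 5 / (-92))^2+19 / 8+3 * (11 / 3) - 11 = 45307243 / 952200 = 47.58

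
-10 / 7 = -1.43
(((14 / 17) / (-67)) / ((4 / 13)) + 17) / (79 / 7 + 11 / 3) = 811335 / 715292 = 1.13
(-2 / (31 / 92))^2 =33856 / 961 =35.23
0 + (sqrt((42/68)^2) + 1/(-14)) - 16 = -1839/119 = -15.45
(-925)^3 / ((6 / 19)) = -15037609375 / 6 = -2506268229.17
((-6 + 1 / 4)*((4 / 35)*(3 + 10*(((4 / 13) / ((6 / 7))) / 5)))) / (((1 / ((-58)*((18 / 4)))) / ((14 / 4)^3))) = 2843421 / 104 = 27340.59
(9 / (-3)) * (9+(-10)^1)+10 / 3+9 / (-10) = 163 / 30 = 5.43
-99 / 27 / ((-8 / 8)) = 11 / 3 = 3.67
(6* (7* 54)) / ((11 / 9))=20412 / 11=1855.64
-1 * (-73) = 73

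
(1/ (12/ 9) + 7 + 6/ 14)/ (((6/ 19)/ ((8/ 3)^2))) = 34808/ 189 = 184.17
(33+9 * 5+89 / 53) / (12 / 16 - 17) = -16892 / 3445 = -4.90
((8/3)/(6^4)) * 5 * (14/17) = 35/4131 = 0.01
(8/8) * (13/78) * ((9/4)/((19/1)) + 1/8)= 37/912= 0.04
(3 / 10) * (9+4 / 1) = 39 / 10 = 3.90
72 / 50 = 36 / 25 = 1.44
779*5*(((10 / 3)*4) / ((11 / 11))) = 155800 / 3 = 51933.33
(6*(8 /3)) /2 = 8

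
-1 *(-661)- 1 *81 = 580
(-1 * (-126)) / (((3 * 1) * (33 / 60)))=840 / 11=76.36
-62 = -62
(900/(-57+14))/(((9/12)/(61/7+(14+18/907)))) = -173206800/273007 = -634.44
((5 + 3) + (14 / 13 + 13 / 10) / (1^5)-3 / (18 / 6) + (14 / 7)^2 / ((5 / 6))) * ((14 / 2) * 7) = 694.67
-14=-14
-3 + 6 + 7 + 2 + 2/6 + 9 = 64/3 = 21.33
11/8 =1.38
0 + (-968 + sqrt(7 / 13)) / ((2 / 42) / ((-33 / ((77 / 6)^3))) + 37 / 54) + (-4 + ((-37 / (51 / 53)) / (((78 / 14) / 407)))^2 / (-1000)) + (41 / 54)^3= -16537105027251855583 / 2209634020795500 - 1944*sqrt(91) / 59761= -7484.40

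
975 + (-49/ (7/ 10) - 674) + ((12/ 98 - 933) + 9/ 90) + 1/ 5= -701.58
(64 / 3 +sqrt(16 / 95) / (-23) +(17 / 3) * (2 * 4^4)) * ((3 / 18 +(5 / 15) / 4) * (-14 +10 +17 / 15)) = -94256 / 45 +43 * sqrt(95) / 32775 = -2094.56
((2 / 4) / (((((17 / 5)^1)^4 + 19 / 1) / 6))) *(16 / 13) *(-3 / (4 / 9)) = -50625 / 310037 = -0.16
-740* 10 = -7400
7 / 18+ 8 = 151 / 18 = 8.39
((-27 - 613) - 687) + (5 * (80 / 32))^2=-4683 / 4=-1170.75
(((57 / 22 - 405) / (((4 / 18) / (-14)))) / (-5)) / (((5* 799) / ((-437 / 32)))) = 17.33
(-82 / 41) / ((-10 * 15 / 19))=19 / 75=0.25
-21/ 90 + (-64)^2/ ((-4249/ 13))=-12.77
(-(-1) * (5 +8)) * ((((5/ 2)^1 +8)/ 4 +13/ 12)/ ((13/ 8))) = 89/ 3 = 29.67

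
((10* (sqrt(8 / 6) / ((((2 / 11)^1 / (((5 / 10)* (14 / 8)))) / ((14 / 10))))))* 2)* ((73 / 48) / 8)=39347* sqrt(3) / 2304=29.58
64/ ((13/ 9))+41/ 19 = 11477/ 247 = 46.47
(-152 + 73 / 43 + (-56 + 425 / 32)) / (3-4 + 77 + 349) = -265597 / 584800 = -0.45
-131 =-131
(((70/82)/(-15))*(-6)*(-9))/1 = -126/41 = -3.07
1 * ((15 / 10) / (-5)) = -3 / 10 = -0.30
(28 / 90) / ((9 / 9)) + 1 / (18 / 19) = 41 / 30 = 1.37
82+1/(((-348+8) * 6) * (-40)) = 6691201/81600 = 82.00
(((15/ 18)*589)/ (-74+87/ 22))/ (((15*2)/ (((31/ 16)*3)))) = -200849/ 147936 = -1.36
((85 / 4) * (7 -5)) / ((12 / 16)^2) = 680 / 9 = 75.56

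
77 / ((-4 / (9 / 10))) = -693 / 40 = -17.32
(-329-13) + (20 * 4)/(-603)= -206306/603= -342.13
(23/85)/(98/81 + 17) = 1863/125375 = 0.01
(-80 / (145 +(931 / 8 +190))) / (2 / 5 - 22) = 800 / 97497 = 0.01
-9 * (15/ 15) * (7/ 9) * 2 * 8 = -112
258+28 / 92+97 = 8172 / 23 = 355.30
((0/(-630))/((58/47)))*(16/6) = 0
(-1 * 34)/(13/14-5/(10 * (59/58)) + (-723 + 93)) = 28084/520019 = 0.05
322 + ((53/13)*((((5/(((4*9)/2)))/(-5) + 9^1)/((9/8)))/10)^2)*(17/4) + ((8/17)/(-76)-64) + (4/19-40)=157829873183/688740975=229.16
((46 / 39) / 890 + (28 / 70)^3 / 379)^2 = 60365050249 / 27040061391890625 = 0.00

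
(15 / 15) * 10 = 10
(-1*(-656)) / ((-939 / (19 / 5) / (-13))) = 162032 / 4695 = 34.51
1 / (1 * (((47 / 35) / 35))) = 1225 / 47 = 26.06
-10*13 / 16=-65 / 8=-8.12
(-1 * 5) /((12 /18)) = -15 /2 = -7.50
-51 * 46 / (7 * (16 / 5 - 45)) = 11730 / 1463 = 8.02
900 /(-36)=-25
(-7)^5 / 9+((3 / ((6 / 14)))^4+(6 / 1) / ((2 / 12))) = 5126 / 9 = 569.56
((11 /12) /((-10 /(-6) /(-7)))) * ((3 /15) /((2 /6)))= -231 /100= -2.31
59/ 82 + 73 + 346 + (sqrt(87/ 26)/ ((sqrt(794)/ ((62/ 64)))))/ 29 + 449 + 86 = 954.72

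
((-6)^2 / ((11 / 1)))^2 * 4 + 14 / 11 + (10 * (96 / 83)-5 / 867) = 484788323 / 8707281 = 55.68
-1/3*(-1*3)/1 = 1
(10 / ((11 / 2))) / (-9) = -20 / 99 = -0.20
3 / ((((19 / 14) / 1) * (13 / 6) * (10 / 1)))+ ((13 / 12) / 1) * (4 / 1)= 16433 / 3705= 4.44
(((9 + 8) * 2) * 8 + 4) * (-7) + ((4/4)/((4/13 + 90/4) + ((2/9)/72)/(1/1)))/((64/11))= -1931.99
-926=-926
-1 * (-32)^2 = -1024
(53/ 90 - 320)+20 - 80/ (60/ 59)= -34027/ 90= -378.08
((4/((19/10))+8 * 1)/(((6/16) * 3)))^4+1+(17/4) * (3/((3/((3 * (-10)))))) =134768285219/21112002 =6383.49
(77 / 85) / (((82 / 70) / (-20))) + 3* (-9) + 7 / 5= -143116 / 3485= -41.07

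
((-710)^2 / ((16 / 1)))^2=15882300625 / 16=992643789.06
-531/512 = -1.04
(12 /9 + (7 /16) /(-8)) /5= 491 /1920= 0.26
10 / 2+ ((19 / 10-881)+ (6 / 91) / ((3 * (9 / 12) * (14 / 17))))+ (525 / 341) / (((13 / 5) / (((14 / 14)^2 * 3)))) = -5684273261 / 6516510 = -872.29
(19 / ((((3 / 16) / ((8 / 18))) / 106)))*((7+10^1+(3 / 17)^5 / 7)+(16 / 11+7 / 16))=266228359552808 / 2951882703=90189.34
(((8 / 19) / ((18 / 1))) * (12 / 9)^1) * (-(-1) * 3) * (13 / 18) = 104 / 1539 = 0.07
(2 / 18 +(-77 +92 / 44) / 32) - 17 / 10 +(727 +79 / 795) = 15177883 / 20988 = 723.17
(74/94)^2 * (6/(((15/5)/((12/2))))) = 16428/2209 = 7.44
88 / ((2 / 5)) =220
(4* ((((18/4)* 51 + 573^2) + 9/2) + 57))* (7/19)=9201360/19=484282.11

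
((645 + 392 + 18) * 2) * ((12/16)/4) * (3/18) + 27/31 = 33137/496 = 66.81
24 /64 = 3 /8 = 0.38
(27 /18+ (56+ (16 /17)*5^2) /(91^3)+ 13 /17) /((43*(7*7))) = 343359 /319433842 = 0.00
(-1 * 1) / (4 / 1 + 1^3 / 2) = -2 / 9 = -0.22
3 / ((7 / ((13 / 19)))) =39 / 133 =0.29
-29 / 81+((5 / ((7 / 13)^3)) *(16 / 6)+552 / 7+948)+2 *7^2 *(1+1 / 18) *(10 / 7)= 34997695 / 27783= 1259.68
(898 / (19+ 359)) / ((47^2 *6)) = 0.00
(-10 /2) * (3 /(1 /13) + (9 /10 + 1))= -409 /2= -204.50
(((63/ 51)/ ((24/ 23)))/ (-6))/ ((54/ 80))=-805/ 2754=-0.29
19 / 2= 9.50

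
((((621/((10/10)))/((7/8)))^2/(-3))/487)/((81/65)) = -6601920/23863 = -276.66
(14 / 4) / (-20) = -7 / 40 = -0.18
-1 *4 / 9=-4 / 9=-0.44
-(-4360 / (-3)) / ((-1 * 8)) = 545 / 3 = 181.67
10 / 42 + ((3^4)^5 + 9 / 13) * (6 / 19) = 5711352851207 / 5187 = 1101089811.30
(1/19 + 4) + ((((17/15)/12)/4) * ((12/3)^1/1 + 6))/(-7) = 38485/9576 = 4.02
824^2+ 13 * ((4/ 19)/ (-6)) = 38701606/ 57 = 678975.54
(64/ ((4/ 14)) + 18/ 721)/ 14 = 80761/ 5047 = 16.00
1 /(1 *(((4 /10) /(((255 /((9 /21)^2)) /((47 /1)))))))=20825 /282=73.85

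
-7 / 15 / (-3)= 7 / 45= 0.16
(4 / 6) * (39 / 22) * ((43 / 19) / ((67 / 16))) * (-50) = -447200 / 14003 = -31.94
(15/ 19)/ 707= 15/ 13433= 0.00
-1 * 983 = -983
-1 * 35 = -35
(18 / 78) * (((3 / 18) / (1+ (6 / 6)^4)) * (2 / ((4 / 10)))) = 5 / 52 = 0.10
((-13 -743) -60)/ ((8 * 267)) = -34/ 89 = -0.38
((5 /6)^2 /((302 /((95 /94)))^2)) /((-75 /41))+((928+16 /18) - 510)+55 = 41244863511895 /87034882752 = 473.89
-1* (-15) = 15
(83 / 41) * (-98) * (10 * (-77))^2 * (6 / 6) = -117625575.61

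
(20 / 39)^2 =400 / 1521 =0.26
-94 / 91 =-1.03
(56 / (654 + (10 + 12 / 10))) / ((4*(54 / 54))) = 35 / 1663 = 0.02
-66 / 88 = -0.75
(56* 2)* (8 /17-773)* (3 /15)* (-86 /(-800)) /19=-3953033 /40375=-97.91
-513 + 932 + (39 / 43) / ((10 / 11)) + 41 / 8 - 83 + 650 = 1706451 / 1720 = 992.12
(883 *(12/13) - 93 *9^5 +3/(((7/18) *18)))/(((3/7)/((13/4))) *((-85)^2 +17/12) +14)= -499657476/87991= -5678.51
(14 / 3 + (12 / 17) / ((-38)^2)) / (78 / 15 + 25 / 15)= 429635 / 632111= 0.68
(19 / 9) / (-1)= -19 / 9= -2.11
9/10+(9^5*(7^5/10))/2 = 992436561/20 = 49621828.05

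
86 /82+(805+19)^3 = 22938525227 /41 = 559476225.05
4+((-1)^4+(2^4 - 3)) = 18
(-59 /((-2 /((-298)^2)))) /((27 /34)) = 89070412 /27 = 3298904.15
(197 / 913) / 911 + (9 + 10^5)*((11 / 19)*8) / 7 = 1045713880951 / 15803117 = 66171.37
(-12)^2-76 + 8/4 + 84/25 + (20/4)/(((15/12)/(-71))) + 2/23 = -210.55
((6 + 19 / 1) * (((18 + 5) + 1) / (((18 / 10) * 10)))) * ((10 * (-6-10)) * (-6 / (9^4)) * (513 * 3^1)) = 608000 / 81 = 7506.17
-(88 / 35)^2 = -7744 / 1225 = -6.32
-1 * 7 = -7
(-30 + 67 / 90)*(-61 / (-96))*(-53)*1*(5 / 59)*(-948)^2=53126443849 / 708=75037350.07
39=39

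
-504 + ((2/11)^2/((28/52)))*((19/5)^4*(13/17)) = -4447588004/8999375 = -494.21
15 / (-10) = -3 / 2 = -1.50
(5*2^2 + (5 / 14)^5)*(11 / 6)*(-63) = -355066965 / 153664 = -2310.67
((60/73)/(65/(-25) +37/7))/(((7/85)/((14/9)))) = 59500/10293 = 5.78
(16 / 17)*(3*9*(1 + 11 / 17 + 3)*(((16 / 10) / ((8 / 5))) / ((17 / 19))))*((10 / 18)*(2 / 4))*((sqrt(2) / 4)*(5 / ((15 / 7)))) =30.24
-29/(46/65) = -1885/46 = -40.98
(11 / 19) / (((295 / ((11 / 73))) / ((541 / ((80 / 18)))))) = 0.04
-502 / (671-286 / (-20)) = -5020 / 6853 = -0.73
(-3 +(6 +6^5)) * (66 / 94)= 256707 / 47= 5461.85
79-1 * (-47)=126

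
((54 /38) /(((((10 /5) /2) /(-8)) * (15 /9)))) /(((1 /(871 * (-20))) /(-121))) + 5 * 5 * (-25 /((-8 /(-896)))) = -14447551.16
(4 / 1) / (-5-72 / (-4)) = 4 / 13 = 0.31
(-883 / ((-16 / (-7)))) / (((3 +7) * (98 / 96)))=-2649 / 70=-37.84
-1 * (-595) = 595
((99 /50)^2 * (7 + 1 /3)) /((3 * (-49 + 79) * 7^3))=3993 /4287500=0.00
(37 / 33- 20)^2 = 356.41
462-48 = 414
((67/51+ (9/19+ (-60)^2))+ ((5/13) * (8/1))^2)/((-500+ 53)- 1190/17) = -591382708/84664437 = -6.99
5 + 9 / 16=89 / 16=5.56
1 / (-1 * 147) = -1 / 147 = -0.01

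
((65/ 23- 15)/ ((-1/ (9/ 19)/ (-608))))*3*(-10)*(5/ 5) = 2419200/ 23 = 105182.61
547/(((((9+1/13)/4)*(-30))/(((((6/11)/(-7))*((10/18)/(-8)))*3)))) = -7111/54516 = -0.13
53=53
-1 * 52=-52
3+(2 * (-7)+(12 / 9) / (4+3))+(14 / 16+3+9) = 347 / 168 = 2.07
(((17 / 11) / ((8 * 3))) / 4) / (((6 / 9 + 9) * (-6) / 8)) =-17 / 7656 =-0.00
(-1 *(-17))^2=289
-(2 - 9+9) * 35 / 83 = -70 / 83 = -0.84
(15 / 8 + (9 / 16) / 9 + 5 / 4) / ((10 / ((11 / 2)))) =561 / 320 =1.75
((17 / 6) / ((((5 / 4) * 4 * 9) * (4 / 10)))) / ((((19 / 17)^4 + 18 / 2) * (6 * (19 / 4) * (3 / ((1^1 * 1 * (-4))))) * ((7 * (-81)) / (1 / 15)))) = 1419857 / 17317201322925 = 0.00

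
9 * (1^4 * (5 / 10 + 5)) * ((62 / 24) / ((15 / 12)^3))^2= 1353088 / 15625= 86.60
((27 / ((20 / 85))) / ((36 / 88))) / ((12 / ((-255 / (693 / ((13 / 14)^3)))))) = -3174665 / 460992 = -6.89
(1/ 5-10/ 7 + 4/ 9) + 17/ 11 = 2638/ 3465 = 0.76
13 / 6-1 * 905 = -5417 / 6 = -902.83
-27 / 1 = -27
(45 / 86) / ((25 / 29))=261 / 430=0.61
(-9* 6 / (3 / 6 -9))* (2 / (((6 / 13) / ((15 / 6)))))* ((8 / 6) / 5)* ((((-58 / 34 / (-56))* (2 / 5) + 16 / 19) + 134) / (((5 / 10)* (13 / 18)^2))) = 23709455568 / 2498405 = 9489.84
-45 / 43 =-1.05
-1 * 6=-6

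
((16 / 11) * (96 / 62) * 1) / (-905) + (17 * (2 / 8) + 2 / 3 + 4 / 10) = 19679783 / 3703260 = 5.31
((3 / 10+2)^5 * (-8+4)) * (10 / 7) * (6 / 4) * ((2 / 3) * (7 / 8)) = -6436343 / 20000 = -321.82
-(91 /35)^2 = -6.76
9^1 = 9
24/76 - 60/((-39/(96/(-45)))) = -2198/741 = -2.97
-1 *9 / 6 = -3 / 2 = -1.50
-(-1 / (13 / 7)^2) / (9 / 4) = 196 / 1521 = 0.13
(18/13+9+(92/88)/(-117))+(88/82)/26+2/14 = 7800935/738738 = 10.56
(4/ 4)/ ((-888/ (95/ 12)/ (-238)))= 11305/ 5328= 2.12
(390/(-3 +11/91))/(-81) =5915/3537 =1.67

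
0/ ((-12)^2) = 0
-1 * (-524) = 524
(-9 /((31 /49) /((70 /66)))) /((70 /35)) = -7.54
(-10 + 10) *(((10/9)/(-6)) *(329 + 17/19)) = 0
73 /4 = 18.25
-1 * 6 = -6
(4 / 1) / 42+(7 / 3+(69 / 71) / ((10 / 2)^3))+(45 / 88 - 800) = -4357484871 / 5467000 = -797.05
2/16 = 1/8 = 0.12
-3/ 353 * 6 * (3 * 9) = -486/ 353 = -1.38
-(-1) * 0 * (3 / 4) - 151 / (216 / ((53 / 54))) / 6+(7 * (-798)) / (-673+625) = 8136385 / 69984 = 116.26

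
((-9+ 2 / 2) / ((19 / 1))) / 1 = -8 / 19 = -0.42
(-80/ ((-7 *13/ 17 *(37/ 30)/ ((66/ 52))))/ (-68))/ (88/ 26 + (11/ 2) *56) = -0.00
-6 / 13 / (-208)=3 / 1352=0.00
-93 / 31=-3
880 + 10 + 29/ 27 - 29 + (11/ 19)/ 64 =28303913/ 32832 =862.08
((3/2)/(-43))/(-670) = 3/57620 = 0.00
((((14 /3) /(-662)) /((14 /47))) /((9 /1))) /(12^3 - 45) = -47 /30081942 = -0.00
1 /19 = 0.05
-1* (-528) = 528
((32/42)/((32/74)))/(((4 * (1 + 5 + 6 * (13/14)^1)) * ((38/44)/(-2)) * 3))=-0.03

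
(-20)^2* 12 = 4800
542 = 542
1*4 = 4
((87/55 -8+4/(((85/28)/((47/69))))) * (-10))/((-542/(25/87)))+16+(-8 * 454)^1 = -1100046840221/304214031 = -3616.03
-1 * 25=-25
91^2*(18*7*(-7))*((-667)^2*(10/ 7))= -4641998519340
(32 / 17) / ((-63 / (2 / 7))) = -0.01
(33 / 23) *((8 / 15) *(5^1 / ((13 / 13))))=88 / 23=3.83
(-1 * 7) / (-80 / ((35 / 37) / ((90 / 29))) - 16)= 1421 / 56528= 0.03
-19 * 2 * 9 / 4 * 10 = -855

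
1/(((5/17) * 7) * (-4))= -17/140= -0.12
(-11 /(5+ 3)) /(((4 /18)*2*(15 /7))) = -231 /160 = -1.44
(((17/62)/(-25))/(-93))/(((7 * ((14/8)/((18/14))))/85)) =1734/1648115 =0.00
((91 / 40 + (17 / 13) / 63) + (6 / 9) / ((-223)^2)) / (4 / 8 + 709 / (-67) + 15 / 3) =-250586043467 / 554716054620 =-0.45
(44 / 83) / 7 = 0.08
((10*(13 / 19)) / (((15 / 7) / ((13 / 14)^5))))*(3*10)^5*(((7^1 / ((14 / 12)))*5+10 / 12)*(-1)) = -75343471734375 / 45619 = -1651580958.25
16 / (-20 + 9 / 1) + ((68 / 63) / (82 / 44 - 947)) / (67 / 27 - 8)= -115648072 / 79519363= -1.45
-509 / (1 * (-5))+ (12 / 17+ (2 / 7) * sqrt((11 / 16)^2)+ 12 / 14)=492943 / 4760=103.56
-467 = -467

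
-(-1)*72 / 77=72 / 77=0.94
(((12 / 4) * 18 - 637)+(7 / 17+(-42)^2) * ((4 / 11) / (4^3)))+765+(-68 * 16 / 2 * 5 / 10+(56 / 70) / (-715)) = -7069883 / 88400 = -79.98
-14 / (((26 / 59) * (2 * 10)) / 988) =-7847 / 5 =-1569.40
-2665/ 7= -380.71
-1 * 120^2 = -14400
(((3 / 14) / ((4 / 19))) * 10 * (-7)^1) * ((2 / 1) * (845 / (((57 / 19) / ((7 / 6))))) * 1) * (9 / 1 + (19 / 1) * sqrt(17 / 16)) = -10676575 * sqrt(17) / 48 - 1685775 / 4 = -1338540.55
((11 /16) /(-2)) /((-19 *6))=11 /3648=0.00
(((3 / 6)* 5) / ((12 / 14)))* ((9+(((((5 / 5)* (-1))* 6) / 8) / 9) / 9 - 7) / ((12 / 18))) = 7525 / 864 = 8.71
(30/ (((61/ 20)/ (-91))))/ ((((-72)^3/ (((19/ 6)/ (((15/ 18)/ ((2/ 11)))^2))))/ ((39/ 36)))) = 22477/ 57394656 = 0.00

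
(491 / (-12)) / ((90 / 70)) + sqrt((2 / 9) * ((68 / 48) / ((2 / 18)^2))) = -3437 / 108 + sqrt(102) / 2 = -26.77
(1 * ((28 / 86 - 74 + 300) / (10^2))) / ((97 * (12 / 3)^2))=2433 / 1668400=0.00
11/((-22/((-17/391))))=1/46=0.02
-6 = -6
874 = 874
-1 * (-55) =55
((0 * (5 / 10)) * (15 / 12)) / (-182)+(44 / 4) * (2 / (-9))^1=-22 / 9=-2.44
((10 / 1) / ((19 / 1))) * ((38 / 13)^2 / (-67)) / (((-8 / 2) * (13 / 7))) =1330 / 147199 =0.01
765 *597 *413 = 188619165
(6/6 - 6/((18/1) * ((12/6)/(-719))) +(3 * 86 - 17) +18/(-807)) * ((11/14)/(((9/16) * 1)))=25694372/50841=505.39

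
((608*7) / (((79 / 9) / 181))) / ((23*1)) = 6933024 / 1817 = 3815.64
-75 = -75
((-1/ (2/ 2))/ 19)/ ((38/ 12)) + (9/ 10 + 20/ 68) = 72263/ 61370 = 1.18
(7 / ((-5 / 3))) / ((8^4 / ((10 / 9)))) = -0.00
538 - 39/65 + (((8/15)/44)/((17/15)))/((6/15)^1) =502494/935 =537.43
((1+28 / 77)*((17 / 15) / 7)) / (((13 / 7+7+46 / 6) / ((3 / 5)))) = 153 / 19085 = 0.01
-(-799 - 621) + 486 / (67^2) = 6374866 / 4489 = 1420.11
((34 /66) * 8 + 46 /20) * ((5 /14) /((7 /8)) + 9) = 976859 /16170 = 60.41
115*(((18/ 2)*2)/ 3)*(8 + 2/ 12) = 5635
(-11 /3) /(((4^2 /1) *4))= -11 /192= -0.06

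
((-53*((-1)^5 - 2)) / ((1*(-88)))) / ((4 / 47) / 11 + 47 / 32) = -1.22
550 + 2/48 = 13201/24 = 550.04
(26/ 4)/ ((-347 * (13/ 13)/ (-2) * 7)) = 13/ 2429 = 0.01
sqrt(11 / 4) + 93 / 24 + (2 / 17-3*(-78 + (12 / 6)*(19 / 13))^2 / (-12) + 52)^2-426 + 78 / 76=sqrt(11) / 2 + 2678430957943945 / 1254627608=2134843.06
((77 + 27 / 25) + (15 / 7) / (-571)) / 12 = 6.51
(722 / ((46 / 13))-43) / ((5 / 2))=7408 / 115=64.42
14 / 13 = 1.08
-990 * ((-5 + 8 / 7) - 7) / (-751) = -75240 / 5257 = -14.31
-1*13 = -13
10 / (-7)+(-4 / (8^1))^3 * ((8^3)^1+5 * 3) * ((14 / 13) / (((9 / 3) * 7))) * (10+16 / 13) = -279437 / 7098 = -39.37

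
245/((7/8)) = 280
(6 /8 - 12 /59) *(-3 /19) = -387 /4484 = -0.09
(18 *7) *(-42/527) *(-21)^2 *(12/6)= -8856.82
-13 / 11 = -1.18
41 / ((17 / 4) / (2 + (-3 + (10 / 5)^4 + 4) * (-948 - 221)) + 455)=0.09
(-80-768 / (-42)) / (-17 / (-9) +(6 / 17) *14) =-66096 / 7315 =-9.04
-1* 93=-93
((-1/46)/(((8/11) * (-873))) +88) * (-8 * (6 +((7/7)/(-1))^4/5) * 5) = -876408533/40158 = -21824.01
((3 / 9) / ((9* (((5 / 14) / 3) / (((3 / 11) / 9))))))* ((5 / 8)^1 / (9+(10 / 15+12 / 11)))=7 / 12780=0.00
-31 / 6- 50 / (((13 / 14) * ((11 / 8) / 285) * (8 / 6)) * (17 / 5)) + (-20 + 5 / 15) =-36272219 / 14586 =-2486.78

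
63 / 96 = 21 / 32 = 0.66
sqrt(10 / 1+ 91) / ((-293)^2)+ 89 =sqrt(101) / 85849+ 89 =89.00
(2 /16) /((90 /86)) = 43 /360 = 0.12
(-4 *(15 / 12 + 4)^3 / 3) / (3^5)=-343 / 432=-0.79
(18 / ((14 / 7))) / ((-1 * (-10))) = 9 / 10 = 0.90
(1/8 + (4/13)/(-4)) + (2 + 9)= 1149/104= 11.05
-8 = -8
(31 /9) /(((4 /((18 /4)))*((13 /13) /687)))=21297 /8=2662.12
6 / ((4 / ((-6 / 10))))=-9 / 10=-0.90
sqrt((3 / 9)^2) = 1 / 3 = 0.33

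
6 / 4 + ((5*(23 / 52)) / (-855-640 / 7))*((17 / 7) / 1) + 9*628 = 389525759 / 68900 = 5653.49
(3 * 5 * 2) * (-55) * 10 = -16500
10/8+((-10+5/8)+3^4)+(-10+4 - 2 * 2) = 62.88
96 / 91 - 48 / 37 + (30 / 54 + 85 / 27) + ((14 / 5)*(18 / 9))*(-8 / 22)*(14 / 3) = -6.04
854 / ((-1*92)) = -427 / 46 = -9.28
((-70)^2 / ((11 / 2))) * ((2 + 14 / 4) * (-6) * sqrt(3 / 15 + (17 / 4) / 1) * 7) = -20580 * sqrt(445) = -434135.58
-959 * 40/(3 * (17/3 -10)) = 38360/13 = 2950.77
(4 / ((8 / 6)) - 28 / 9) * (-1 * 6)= 2 / 3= 0.67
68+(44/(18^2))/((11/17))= 5525/81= 68.21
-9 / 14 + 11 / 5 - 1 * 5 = -241 / 70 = -3.44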